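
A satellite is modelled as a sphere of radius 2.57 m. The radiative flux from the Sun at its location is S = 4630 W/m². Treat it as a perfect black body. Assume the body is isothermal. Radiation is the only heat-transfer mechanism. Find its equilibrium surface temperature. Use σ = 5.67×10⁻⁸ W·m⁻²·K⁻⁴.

At equilibrium, absorbed power = emitted power.
Absorbing cross-section = πr² = 20.75 m²; emitting surface = 4πr² = 83.00 m² (ratio 4).
S·A_cross = εσ·A_surf·T⁴  ⇒  T⁴ = S/(4σ).
T⁴ = 1.00·4630/(4·5.67×10⁻⁸) = 2.041×10¹⁰ K⁴.
T = (2.041×10¹⁰)^(1/4).

T ≈ 378 K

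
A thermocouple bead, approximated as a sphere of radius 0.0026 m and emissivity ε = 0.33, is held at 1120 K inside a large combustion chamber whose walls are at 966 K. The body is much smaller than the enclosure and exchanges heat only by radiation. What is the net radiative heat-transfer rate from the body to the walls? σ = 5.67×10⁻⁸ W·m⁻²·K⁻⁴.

For a small grey body in a large enclosure: P_net = εσA(T_body⁴ − T_wall⁴).
A = 4πr² = 8.495×10⁻⁵ m²; T_body⁴ − T_wall⁴ = 1.574×10¹² − 8.708×10¹¹ = 7.027×10¹¹ K⁴.
|P_net| = 0.33·5.67×10⁻⁸·8.495×10⁻⁵·7.027×10¹¹.

P_net ≈ 1.12 W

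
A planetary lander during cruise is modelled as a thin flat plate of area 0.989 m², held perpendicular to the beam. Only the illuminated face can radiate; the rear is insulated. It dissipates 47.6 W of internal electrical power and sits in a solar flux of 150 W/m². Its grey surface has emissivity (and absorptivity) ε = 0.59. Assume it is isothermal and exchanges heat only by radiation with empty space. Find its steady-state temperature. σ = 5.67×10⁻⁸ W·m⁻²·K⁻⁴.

T ≈ 253 K

At steady state, absorbed solar power + internal power = radiated power.
Absorbed: α·S·A_cross = 0.59·150·0.9890 = 87.53 W (cross-section A).
Total input = 87.53 + 47.6 = 135.1 W.
Radiated: εσ·A_surf·T⁴ with A_surf = A = 0.9890 m².
T⁴ = 135.1/(0.59·5.67×10⁻⁸·0.9890) = 4.084×10⁹ K⁴.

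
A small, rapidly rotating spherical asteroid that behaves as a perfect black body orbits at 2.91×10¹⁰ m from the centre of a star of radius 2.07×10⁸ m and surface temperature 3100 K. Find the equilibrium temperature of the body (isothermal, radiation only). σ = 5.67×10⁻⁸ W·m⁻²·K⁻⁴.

T ≈ 185 K

The star's surface emits σT_*⁴; at distance d the flux is S = σT_*⁴(R_*/d)².
S = 5.67×10⁻⁸·(3100)⁴·(2.07×10⁸/2.91×10¹⁰)² = 265.0 W/m².
For an isothermal sphere T⁴ = (1−a)S/(4σ) = 1.168×10⁹ K⁴.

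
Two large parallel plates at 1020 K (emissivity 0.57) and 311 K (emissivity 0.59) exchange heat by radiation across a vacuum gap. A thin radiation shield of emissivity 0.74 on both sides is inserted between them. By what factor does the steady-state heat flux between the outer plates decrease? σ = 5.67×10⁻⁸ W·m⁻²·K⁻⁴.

factor ≈ 1.70

Without shield: q₀ = σΔ(T⁴)/(1/ε₁+1/ε₂−1) with denominator 2.449.
With shield the two gaps are in series; the resistances add: (1/ε₁+1/ε_s−1)+(1/ε_s+1/ε₂−1) = 2.106+2.046 = 4.152.
Heat-flux ratio q₀/q = 4.152/2.449.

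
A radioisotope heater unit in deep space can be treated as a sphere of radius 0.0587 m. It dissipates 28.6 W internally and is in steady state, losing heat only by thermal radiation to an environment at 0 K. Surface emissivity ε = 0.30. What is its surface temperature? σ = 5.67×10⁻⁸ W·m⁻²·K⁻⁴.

T ≈ 444 K

Steady state: internal power = radiated power, P = εσA T⁴.
Radiating area A = 4πr² = 0.04330 m².
T⁴ = P/(εσA) = 28.6/(0.30·5.67×10⁻⁸·0.04330) = 3.883×10¹⁰ K⁴.
T = (3.883×10¹⁰)^(1/4).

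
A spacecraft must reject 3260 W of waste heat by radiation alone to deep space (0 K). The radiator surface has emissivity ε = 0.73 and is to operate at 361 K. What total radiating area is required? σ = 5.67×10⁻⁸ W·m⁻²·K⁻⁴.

P = εσA T⁴ ⇒ A = P/(εσT⁴).
T⁴ = 1.698×10¹⁰ K⁴.
A = 3260/(0.73 × 5.67×10⁻⁸ × 1.698×10¹⁰).

A ≈ 4.64 m²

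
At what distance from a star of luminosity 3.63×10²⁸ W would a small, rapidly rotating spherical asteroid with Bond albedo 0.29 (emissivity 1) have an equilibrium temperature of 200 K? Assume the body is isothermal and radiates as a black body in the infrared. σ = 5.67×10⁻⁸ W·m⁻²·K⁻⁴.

For an isothermal black-emitting sphere, (1−a)S·πr² = σ·4πr²·T⁴ ⇒ S = 4σT⁴/(1−a).
S = 4·5.67×10⁻⁸·(200)⁴/0.710 = 511.1 W/m².
Flux falls as S = L/(4πd²), so d = √(L/(4πS)) = √(3.63×10²⁸/(4π·511.1)).

d ≈ 2.38×10¹² m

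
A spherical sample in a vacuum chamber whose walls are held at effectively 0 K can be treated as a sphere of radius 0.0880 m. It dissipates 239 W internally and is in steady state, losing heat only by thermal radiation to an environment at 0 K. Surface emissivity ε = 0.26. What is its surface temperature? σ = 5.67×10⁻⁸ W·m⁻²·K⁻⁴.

T ≈ 639 K

Steady state: internal power = radiated power, P = εσA T⁴.
Radiating area A = 4πr² = 0.09731 m².
T⁴ = P/(εσA) = 239/(0.26·5.67×10⁻⁸·0.09731) = 1.666×10¹¹ K⁴.
T = (1.666×10¹¹)^(1/4).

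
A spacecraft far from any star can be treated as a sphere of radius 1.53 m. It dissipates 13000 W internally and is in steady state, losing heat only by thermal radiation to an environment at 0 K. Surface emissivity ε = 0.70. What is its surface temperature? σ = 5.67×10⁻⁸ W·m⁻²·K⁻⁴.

T ≈ 325 K

Steady state: internal power = radiated power, P = εσA T⁴.
Radiating area A = 4πr² = 29.42 m².
T⁴ = P/(εσA) = 13000/(0.70·5.67×10⁻⁸·29.42) = 1.113×10¹⁰ K⁴.
T = (1.113×10¹⁰)^(1/4).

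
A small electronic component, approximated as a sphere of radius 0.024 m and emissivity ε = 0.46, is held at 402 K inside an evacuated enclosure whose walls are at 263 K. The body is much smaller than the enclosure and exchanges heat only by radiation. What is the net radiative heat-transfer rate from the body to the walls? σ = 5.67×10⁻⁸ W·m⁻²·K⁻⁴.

For a small grey body in a large enclosure: P_net = εσA(T_body⁴ − T_wall⁴).
A = 4πr² = 0.007238 m²; T_body⁴ − T_wall⁴ = 2.612×10¹⁰ − 4.784×10⁹ = 2.133×10¹⁰ K⁴.
|P_net| = 0.46·5.67×10⁻⁸·0.007238·2.133×10¹⁰.

P_net ≈ 4.03 W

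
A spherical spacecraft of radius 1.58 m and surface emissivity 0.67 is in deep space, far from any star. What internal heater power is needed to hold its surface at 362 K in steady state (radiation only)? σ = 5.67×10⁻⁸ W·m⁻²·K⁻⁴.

P = εσ·4πr²·T⁴.
4πr² = 31.37 m²; T⁴ = 1.717×10¹⁰ K⁴.
P = 0.67·5.67×10⁻⁸·31.37·1.717×10¹⁰.

P ≈ 20500 W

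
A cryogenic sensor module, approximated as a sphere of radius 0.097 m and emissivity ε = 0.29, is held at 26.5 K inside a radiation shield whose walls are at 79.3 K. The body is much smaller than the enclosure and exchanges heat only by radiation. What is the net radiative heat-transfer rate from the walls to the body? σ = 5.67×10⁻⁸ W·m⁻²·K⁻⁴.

For a small grey body in a large enclosure: P_net = εσA(T_body⁴ − T_wall⁴).
A = 4πr² = 0.1182 m²; T_body⁴ − T_wall⁴ = 4.932×10⁵ − 3.955×10⁷ = -3.905×10⁷ K⁴.
|P_net| = 0.29·5.67×10⁻⁸·0.1182·3.905×10⁷.

P_net ≈ 0.0759 W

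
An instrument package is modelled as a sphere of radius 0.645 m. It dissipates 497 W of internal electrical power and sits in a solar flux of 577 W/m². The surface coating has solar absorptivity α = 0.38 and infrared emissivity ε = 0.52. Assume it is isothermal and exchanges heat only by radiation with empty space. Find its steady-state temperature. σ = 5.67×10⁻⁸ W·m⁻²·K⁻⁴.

At steady state, absorbed solar power + internal power = radiated power.
Absorbed: α·S·A_cross = 0.38·577·1.307 = 286.6 W (cross-section πr²).
Total input = 286.6 + 497 = 783.6 W.
Radiated: εσ·A_surf·T⁴ with A_surf = 4πr² = 5.228 m².
T⁴ = 783.6/(0.52·5.67×10⁻⁸·5.228) = 5.083×10⁹ K⁴.

T ≈ 267 K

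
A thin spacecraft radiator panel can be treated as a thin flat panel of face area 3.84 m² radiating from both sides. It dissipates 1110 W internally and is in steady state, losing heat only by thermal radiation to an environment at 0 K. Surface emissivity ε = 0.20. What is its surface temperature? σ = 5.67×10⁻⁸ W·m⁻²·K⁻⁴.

T ≈ 336 K

Steady state: internal power = radiated power, P = εσA T⁴.
Radiating area A = 2·3.84 = 7.680 m².
T⁴ = P/(εσA) = 1110/(0.20·5.67×10⁻⁸·7.680) = 1.275×10¹⁰ K⁴.
T = (1.275×10¹⁰)^(1/4).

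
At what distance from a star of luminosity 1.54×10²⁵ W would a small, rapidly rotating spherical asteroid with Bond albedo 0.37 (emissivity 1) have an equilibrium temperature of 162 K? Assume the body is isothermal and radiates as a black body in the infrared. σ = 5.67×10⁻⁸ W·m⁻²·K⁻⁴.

For an isothermal black-emitting sphere, (1−a)S·πr² = σ·4πr²·T⁴ ⇒ S = 4σT⁴/(1−a).
S = 4·5.67×10⁻⁸·(162)⁴/0.630 = 247.9 W/m².
Flux falls as S = L/(4πd²), so d = √(L/(4πS)) = √(1.54×10²⁵/(4π·247.9)).

d ≈ 7.03×10¹⁰ m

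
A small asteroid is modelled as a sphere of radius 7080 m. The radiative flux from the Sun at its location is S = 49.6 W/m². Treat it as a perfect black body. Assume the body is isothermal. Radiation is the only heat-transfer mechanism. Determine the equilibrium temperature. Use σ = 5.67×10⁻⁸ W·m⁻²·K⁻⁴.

T ≈ 122 K

At equilibrium, absorbed power = emitted power.
Absorbing cross-section = πr² = 1.575×10⁸ m²; emitting surface = 4πr² = 6.299×10⁸ m² (ratio 4).
S·A_cross = εσ·A_surf·T⁴  ⇒  T⁴ = S/(4σ).
T⁴ = 1.00·49.6/(4·5.67×10⁻⁸) = 2.187×10⁸ K⁴.
T = (2.187×10⁸)^(1/4).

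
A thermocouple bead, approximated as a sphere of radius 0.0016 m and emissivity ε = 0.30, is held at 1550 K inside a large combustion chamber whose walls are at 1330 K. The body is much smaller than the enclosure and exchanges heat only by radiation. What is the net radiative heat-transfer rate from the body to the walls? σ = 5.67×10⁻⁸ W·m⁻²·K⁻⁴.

For a small grey body in a large enclosure: P_net = εσA(T_body⁴ − T_wall⁴).
A = 4πr² = 3.217×10⁻⁵ m²; T_body⁴ − T_wall⁴ = 5.772×10¹² − 3.129×10¹² = 2.643×10¹² K⁴.
|P_net| = 0.30·5.67×10⁻⁸·3.217×10⁻⁵·2.643×10¹².

P_net ≈ 1.45 W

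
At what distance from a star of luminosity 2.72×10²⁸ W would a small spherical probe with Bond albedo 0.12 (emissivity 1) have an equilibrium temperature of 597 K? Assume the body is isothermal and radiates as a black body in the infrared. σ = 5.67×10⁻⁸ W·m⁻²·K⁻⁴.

d ≈ 2.57×10¹¹ m

For an isothermal black-emitting sphere, (1−a)S·πr² = σ·4πr²·T⁴ ⇒ S = 4σT⁴/(1−a).
S = 4·5.67×10⁻⁸·(597)⁴/0.880 = 32740 W/m².
Flux falls as S = L/(4πd²), so d = √(L/(4πS)) = √(2.72×10²⁸/(4π·32740)).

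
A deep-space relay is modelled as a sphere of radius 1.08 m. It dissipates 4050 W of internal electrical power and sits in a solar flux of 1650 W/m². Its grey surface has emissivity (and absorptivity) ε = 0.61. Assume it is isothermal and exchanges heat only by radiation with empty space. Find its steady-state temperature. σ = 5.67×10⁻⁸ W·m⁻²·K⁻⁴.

At steady state, absorbed solar power + internal power = radiated power.
Absorbed: α·S·A_cross = 0.61·1650·3.664 = 3688 W (cross-section πr²).
Total input = 3688 + 4050 = 7738 W.
Radiated: εσ·A_surf·T⁴ with A_surf = 4πr² = 14.66 m².
T⁴ = 7738/(0.61·5.67×10⁻⁸·14.66) = 1.526×10¹⁰ K⁴.

T ≈ 351 K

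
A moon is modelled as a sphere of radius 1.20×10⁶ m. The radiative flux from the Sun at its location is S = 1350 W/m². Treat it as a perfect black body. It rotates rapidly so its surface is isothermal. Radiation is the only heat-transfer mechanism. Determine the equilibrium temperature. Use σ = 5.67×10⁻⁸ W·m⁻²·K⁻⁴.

At equilibrium, absorbed power = emitted power.
Absorbing cross-section = πr² = 4.524×10¹² m²; emitting surface = 4πr² = 1.810×10¹³ m² (ratio 4).
S·A_cross = εσ·A_surf·T⁴  ⇒  T⁴ = S/(4σ).
T⁴ = 1.00·1350/(4·5.67×10⁻⁸) = 5.952×10⁹ K⁴.
T = (5.952×10⁹)^(1/4).

T ≈ 278 K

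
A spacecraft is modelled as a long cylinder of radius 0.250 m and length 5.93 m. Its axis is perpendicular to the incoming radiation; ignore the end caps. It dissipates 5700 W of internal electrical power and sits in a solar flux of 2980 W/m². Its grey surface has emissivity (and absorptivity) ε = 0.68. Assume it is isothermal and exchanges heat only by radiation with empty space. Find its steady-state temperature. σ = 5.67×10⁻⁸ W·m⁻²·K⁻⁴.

T ≈ 425 K

At steady state, absorbed solar power + internal power = radiated power.
Absorbed: α·S·A_cross = 0.68·2980·2.965 = 6008 W (cross-section 2rL).
Total input = 6008 + 5700 = 11710 W.
Radiated: εσ·A_surf·T⁴ with A_surf = 2πrL = 9.315 m².
T⁴ = 11710/(0.68·5.67×10⁻⁸·9.315) = 3.260×10¹⁰ K⁴.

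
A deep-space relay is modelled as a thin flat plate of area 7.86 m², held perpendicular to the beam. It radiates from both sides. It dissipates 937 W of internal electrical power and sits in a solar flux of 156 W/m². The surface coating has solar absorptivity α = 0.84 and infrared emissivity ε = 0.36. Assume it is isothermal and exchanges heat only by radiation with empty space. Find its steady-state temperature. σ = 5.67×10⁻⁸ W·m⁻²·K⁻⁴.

T ≈ 280 K

At steady state, absorbed solar power + internal power = radiated power.
Absorbed: α·S·A_cross = 0.84·156·7.860 = 1030 W (cross-section A).
Total input = 1030 + 937 = 1967 W.
Radiated: εσ·A_surf·T⁴ with A_surf = 2A = 15.72 m².
T⁴ = 1967/(0.36·5.67×10⁻⁸·15.72) = 6.130×10⁹ K⁴.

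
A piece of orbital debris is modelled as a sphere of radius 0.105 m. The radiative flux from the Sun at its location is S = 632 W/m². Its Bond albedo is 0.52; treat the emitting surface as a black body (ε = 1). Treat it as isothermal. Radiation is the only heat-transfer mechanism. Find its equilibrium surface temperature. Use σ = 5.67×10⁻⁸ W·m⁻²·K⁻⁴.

T ≈ 191 K

At equilibrium, absorbed power = emitted power.
Absorbing cross-section = πr² = 0.03464 m²; emitting surface = 4πr² = 0.1385 m² (ratio 4).
(1−a)S·A_cross = εσ·A_surf·T⁴  ⇒  T⁴ = (1−a)S/(4σ).
T⁴ = 0.480·632/(4·5.67×10⁻⁸) = 1.338×10⁹ K⁴.
T = (1.338×10⁹)^(1/4).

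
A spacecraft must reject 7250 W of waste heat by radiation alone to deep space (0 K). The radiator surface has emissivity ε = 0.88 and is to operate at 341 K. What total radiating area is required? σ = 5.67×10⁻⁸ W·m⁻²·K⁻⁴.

P = εσA T⁴ ⇒ A = P/(εσT⁴).
T⁴ = 1.352×10¹⁰ K⁴.
A = 7250/(0.88 × 5.67×10⁻⁸ × 1.352×10¹⁰).

A ≈ 10.7 m²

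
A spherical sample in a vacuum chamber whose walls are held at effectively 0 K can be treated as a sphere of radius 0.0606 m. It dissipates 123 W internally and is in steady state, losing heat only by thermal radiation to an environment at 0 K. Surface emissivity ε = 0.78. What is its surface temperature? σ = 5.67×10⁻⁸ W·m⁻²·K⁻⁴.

T ≈ 495 K

Steady state: internal power = radiated power, P = εσA T⁴.
Radiating area A = 4πr² = 0.04615 m².
T⁴ = P/(εσA) = 123/(0.78·5.67×10⁻⁸·0.04615) = 6.027×10¹⁰ K⁴.
T = (6.027×10¹⁰)^(1/4).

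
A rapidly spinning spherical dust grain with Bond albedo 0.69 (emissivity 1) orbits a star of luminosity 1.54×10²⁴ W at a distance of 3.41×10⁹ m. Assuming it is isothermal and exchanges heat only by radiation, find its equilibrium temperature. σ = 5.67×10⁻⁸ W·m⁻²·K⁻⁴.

T ≈ 346 K

First find the stellar flux at distance d: S = L/(4πd²) = 1.54×10²⁴/(4π·(3.41×10⁹)²) = 10540 W/m².
For an isothermal sphere, absorbed (1−a)S·πr² = emitted σ·4πr²·T⁴, so T⁴ = (1−a)S/(4σ).
T⁴ = 0.310·10540/(4·5.67×10⁻⁸) = 1.441×10¹⁰ K⁴.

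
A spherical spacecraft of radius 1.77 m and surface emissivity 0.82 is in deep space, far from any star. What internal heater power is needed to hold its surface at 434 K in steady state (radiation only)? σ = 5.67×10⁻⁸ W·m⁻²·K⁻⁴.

P ≈ 64900 W

P = εσ·4πr²·T⁴.
4πr² = 39.37 m²; T⁴ = 3.548×10¹⁰ K⁴.
P = 0.82·5.67×10⁻⁸·39.37·3.548×10¹⁰.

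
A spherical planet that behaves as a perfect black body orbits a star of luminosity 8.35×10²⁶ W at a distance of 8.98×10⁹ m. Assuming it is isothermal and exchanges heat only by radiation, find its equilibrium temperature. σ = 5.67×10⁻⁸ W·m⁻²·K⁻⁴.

T ≈ 1380 K

First find the stellar flux at distance d: S = L/(4πd²) = 8.35×10²⁶/(4π·(8.98×10⁹)²) = 8.240×10⁵ W/m².
For an isothermal sphere, absorbed (1−a)S·πr² = emitted σ·4πr²·T⁴, so T⁴ = (1−a)S/(4σ).
T⁴ = 1.00·8.240×10⁵/(4·5.67×10⁻⁸) = 3.633×10¹² K⁴.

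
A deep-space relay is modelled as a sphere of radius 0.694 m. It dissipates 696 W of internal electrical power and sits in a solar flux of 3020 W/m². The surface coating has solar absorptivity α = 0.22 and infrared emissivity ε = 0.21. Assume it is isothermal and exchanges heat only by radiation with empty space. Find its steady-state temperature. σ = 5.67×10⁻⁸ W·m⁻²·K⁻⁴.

At steady state, absorbed solar power + internal power = radiated power.
Absorbed: α·S·A_cross = 0.22·3020·1.513 = 1005 W (cross-section πr²).
Total input = 1005 + 696 = 1701 W.
Radiated: εσ·A_surf·T⁴ with A_surf = 4πr² = 6.052 m².
T⁴ = 1701/(0.21·5.67×10⁻⁸·6.052) = 2.361×10¹⁰ K⁴.

T ≈ 392 K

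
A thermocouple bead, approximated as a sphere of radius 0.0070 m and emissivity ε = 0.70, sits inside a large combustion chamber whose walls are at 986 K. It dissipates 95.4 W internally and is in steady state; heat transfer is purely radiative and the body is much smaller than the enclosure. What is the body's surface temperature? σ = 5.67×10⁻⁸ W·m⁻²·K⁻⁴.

For a small grey body in a large enclosure, net radiated power = εσA(T⁴ − T_w⁴).
Steady state: P = εσA(T⁴ − T_w⁴) with A = 4πr² = 6.158×10⁻⁴ m².
T⁴ = P/(εσA) + T_w⁴ = 95.4/(0.70·5.67×10⁻⁸·6.158×10⁻⁴) + (986)⁴
    = 3.904×10¹² + 9.452×10¹¹ = 4.849×10¹² K⁴.

T ≈ 1480 K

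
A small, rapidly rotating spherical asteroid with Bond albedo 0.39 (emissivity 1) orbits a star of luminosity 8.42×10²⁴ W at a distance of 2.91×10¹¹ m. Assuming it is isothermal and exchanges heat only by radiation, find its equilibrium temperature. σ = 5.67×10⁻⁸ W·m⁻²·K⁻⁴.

T ≈ 67.9 K

First find the stellar flux at distance d: S = L/(4πd²) = 8.42×10²⁴/(4π·(2.91×10¹¹)²) = 7.913 W/m².
For an isothermal sphere, absorbed (1−a)S·πr² = emitted σ·4πr²·T⁴, so T⁴ = (1−a)S/(4σ).
T⁴ = 0.610·7.913/(4·5.67×10⁻⁸) = 2.128×10⁷ K⁴.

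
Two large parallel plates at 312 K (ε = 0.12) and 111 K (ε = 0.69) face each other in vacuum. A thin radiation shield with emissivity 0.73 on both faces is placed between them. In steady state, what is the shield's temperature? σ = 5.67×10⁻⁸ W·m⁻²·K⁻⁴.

T_s ≈ 205 K

In steady state the net flux on the hot side equals that on the cold side.
σ(T₁⁴−T_s⁴)/D₁ = σ(T_s⁴−T₂⁴)/D₂, with D₁ = 1/ε₁+1/ε_s−1 = 8.703, D₂ = 1/ε_s+1/ε₂−1 = 1.819.
Solve for T_s⁴: T_s⁴ = (D₂·T₁⁴ + D₁·T₂⁴)/(D₁+D₂) = 1.764×10⁹ K⁴.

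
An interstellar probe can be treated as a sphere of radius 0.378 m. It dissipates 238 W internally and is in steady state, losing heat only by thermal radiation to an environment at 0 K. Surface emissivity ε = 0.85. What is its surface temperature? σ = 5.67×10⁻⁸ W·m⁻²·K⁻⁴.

Steady state: internal power = radiated power, P = εσA T⁴.
Radiating area A = 4πr² = 1.796 m².
T⁴ = P/(εσA) = 238/(0.85·5.67×10⁻⁸·1.796) = 2.750×10⁹ K⁴.
T = (2.750×10⁹)^(1/4).

T ≈ 229 K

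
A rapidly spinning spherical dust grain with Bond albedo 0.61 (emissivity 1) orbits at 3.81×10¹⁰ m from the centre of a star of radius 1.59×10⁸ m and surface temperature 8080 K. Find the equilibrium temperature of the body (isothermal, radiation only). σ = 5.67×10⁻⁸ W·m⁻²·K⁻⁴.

The star's surface emits σT_*⁴; at distance d the flux is S = σT_*⁴(R_*/d)².
S = 5.67×10⁻⁸·(8080)⁴·(1.59×10⁸/3.81×10¹⁰)² = 4209 W/m².
For an isothermal sphere T⁴ = (1−a)S/(4σ) = 7.238×10⁹ K⁴.

T ≈ 292 K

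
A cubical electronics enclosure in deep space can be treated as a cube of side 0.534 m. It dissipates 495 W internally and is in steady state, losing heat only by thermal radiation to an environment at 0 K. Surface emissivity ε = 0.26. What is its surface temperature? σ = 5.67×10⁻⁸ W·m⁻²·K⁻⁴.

Steady state: internal power = radiated power, P = εσA T⁴.
Radiating area A = 6L² = 1.711 m².
T⁴ = P/(εσA) = 495/(0.26·5.67×10⁻⁸·1.711) = 1.963×10¹⁰ K⁴.
T = (1.963×10¹⁰)^(1/4).

T ≈ 374 K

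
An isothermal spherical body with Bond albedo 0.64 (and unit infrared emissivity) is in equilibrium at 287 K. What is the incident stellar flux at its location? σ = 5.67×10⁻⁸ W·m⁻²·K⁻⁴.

S ≈ 4270 W/m²

(1−a)S·πr² = σ·4πr²·T⁴ ⇒ S = 4σT⁴/(1−a).
S = 4·5.67×10⁻⁸·6.785×10⁹/0.360.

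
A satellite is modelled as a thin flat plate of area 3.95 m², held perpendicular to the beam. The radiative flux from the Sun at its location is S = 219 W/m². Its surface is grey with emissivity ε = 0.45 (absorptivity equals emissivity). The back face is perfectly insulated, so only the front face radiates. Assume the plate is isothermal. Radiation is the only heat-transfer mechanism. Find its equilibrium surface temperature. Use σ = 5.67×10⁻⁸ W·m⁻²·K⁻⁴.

At equilibrium, absorbed power = emitted power.
Absorbing cross-section = A = 3.950 m²; emitting surface = A = 3.950 m² (ratio 1).
εS·A_cross = εσ·A_surf·T⁴  ⇒  T⁴ = S/(1σ)   (ε cancels).
T⁴ = 219/(1·5.67×10⁻⁸) = 3.862×10⁹ K⁴.
T = (3.862×10⁹)^(1/4).

T ≈ 249 K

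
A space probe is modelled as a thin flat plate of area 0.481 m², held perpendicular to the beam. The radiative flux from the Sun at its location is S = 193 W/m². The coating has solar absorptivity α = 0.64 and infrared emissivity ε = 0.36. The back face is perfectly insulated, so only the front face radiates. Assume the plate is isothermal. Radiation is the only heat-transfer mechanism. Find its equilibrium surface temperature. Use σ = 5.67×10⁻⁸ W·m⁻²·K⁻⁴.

T ≈ 279 K

At equilibrium, absorbed power = emitted power.
Absorbing cross-section = A = 0.4810 m²; emitting surface = A = 0.4810 m² (ratio 1).
αS·A_cross = εσ·A_surf·T⁴  ⇒  T⁴ = αS/(ε·1σ).
T⁴ = 0.640·193/(0.36·1·5.67×10⁻⁸) = 6.051×10⁹ K⁴.
T = (6.051×10⁹)^(1/4).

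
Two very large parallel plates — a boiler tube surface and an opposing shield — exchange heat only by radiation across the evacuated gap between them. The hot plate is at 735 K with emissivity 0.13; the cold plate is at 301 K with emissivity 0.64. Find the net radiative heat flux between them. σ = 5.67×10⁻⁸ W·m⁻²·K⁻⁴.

q ≈ 1950 W/m²

For two infinite grey parallel plates, q = σ(T₁⁴ − T₂⁴)/(1/ε₁ + 1/ε₂ − 1).
T₁⁴ − T₂⁴ = 2.918×10¹¹ − 8.209×10⁹ = 2.836×10¹¹ K⁴.
1/ε₁ + 1/ε₂ − 1 = 7.692 + 1.562 − 1 = 8.255.
q = 5.67×10⁻⁸ × 2.836×10¹¹ / 8.255.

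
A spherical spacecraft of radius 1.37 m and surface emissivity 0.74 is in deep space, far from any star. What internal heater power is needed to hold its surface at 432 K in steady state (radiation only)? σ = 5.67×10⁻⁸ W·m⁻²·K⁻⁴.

P = εσ·4πr²·T⁴.
4πr² = 23.59 m²; T⁴ = 3.483×10¹⁰ K⁴.
P = 0.74·5.67×10⁻⁸·23.59·3.483×10¹⁰.

P ≈ 34500 W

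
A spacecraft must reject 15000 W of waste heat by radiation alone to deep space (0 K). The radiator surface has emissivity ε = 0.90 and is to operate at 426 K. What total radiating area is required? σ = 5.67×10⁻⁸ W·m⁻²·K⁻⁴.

A ≈ 8.93 m²

P = εσA T⁴ ⇒ A = P/(εσT⁴).
T⁴ = 3.293×10¹⁰ K⁴.
A = 15000/(0.90 × 5.67×10⁻⁸ × 3.293×10¹⁰).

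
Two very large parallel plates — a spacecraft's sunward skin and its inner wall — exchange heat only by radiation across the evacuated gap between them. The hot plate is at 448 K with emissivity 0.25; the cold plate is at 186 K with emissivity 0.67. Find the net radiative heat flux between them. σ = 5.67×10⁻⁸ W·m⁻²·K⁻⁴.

For two infinite grey parallel plates, q = σ(T₁⁴ − T₂⁴)/(1/ε₁ + 1/ε₂ − 1).
T₁⁴ − T₂⁴ = 4.028×10¹⁰ − 1.197×10⁹ = 3.909×10¹⁰ K⁴.
1/ε₁ + 1/ε₂ − 1 = 4.000 + 1.493 − 1 = 4.493.
q = 5.67×10⁻⁸ × 3.909×10¹⁰ / 4.493.

q ≈ 493 W/m²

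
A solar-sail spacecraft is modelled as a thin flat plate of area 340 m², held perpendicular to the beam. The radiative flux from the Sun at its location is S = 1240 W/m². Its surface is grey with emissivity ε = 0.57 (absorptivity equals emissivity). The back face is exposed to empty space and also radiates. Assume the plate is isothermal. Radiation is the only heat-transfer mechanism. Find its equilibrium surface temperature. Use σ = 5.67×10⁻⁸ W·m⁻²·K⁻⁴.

At equilibrium, absorbed power = emitted power.
Absorbing cross-section = A = 340.0 m²; emitting surface = 2A = 680.0 m² (ratio 2).
εS·A_cross = εσ·A_surf·T⁴  ⇒  T⁴ = S/(2σ)   (ε cancels).
T⁴ = 1240/(2·5.67×10⁻⁸) = 1.093×10¹⁰ K⁴.
T = (1.093×10¹⁰)^(1/4).

T ≈ 323 K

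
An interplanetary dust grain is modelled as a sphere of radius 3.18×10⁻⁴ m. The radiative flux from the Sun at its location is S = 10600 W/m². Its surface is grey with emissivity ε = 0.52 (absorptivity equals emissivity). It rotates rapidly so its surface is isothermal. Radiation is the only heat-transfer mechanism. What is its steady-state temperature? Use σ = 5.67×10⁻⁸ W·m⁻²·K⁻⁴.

T ≈ 465 K

At equilibrium, absorbed power = emitted power.
Absorbing cross-section = πr² = 3.177×10⁻⁷ m²; emitting surface = 4πr² = 1.271×10⁻⁶ m² (ratio 4).
εS·A_cross = εσ·A_surf·T⁴  ⇒  T⁴ = S/(4σ)   (ε cancels).
T⁴ = 10600/(4·5.67×10⁻⁸) = 4.674×10¹⁰ K⁴.
T = (4.674×10¹⁰)^(1/4).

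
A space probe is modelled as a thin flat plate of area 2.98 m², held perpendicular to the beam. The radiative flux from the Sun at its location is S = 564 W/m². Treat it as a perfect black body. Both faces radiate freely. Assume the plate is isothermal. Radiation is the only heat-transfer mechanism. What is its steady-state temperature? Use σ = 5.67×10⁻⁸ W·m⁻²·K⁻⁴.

At equilibrium, absorbed power = emitted power.
Absorbing cross-section = A = 2.980 m²; emitting surface = 2A = 5.960 m² (ratio 2).
S·A_cross = εσ·A_surf·T⁴  ⇒  T⁴ = S/(2σ).
T⁴ = 1.00·564/(2·5.67×10⁻⁸) = 4.974×10⁹ K⁴.
T = (4.974×10⁹)^(1/4).

T ≈ 266 K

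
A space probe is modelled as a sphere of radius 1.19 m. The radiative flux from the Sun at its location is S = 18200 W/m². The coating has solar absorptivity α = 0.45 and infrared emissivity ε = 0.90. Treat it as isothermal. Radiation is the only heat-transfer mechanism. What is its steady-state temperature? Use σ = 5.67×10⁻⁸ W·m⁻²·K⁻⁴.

At equilibrium, absorbed power = emitted power.
Absorbing cross-section = πr² = 4.449 m²; emitting surface = 4πr² = 17.80 m² (ratio 4).
αS·A_cross = εσ·A_surf·T⁴  ⇒  T⁴ = αS/(ε·4σ).
T⁴ = 0.450·18200/(0.90·4·5.67×10⁻⁸) = 4.012×10¹⁰ K⁴.
T = (4.012×10¹⁰)^(1/4).

T ≈ 448 K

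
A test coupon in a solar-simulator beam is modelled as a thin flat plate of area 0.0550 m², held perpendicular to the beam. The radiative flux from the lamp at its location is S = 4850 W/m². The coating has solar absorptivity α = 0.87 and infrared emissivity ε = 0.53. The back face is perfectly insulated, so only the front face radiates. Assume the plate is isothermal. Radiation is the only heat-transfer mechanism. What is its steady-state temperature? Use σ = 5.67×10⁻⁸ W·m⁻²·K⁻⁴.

At equilibrium, absorbed power = emitted power.
Absorbing cross-section = A = 0.05500 m²; emitting surface = A = 0.05500 m² (ratio 1).
αS·A_cross = εσ·A_surf·T⁴  ⇒  T⁴ = αS/(ε·1σ).
T⁴ = 0.870·4850/(0.53·1·5.67×10⁻⁸) = 1.404×10¹¹ K⁴.
T = (1.404×10¹¹)^(1/4).

T ≈ 612 K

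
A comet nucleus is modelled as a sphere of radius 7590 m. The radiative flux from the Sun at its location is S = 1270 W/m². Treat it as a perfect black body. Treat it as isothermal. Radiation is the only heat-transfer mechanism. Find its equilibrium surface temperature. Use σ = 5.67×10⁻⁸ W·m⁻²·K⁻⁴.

At equilibrium, absorbed power = emitted power.
Absorbing cross-section = πr² = 1.810×10⁸ m²; emitting surface = 4πr² = 7.239×10⁸ m² (ratio 4).
S·A_cross = εσ·A_surf·T⁴  ⇒  T⁴ = S/(4σ).
T⁴ = 1.00·1270/(4·5.67×10⁻⁸) = 5.600×10⁹ K⁴.
T = (5.600×10⁹)^(1/4).

T ≈ 274 K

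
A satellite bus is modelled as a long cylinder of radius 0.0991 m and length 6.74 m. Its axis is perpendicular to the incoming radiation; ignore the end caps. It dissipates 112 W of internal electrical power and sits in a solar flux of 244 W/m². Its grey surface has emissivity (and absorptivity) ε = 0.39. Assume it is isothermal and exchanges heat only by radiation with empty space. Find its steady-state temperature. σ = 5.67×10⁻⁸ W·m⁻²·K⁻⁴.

At steady state, absorbed solar power + internal power = radiated power.
Absorbed: α·S·A_cross = 0.39·244·1.336 = 127.1 W (cross-section 2rL).
Total input = 127.1 + 112 = 239.1 W.
Radiated: εσ·A_surf·T⁴ with A_surf = 2πrL = 4.197 m².
T⁴ = 239.1/(0.39·5.67×10⁻⁸·4.197) = 2.577×10⁹ K⁴.

T ≈ 225 K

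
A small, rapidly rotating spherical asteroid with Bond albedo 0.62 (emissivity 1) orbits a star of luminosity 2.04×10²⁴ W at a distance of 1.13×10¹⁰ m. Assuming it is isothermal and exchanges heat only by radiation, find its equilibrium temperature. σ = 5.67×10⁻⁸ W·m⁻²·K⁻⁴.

First find the stellar flux at distance d: S = L/(4πd²) = 2.04×10²⁴/(4π·(1.13×10¹⁰)²) = 1271 W/m².
For an isothermal sphere, absorbed (1−a)S·πr² = emitted σ·4πr²·T⁴, so T⁴ = (1−a)S/(4σ).
T⁴ = 0.380·1271/(4·5.67×10⁻⁸) = 2.130×10⁹ K⁴.

T ≈ 215 K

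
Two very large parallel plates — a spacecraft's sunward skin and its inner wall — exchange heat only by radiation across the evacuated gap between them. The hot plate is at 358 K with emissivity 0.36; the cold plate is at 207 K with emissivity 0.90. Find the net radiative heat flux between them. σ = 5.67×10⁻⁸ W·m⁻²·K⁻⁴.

q ≈ 286 W/m²

For two infinite grey parallel plates, q = σ(T₁⁴ − T₂⁴)/(1/ε₁ + 1/ε₂ − 1).
T₁⁴ − T₂⁴ = 1.643×10¹⁰ − 1.836×10⁹ = 1.459×10¹⁰ K⁴.
1/ε₁ + 1/ε₂ − 1 = 2.778 + 1.111 − 1 = 2.889.
q = 5.67×10⁻⁸ × 1.459×10¹⁰ / 2.889.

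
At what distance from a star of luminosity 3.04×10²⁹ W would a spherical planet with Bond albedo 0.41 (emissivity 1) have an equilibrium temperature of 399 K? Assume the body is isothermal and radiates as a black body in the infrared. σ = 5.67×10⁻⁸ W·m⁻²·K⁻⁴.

For an isothermal black-emitting sphere, (1−a)S·πr² = σ·4πr²·T⁴ ⇒ S = 4σT⁴/(1−a).
S = 4·5.67×10⁻⁸·(399)⁴/0.590 = 9743 W/m².
Flux falls as S = L/(4πd²), so d = √(L/(4πS)) = √(3.04×10²⁹/(4π·9743)).

d ≈ 1.58×10¹² m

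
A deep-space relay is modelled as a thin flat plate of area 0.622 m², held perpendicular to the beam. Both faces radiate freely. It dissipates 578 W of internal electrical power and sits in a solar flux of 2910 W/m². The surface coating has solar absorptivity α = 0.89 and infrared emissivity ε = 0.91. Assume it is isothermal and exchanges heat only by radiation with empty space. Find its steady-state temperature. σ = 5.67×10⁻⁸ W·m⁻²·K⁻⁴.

T ≈ 430 K

At steady state, absorbed solar power + internal power = radiated power.
Absorbed: α·S·A_cross = 0.89·2910·0.6220 = 1611 W (cross-section A).
Total input = 1611 + 578 = 2189 W.
Radiated: εσ·A_surf·T⁴ with A_surf = 2A = 1.244 m².
T⁴ = 2189/(0.91·5.67×10⁻⁸·1.244) = 3.410×10¹⁰ K⁴.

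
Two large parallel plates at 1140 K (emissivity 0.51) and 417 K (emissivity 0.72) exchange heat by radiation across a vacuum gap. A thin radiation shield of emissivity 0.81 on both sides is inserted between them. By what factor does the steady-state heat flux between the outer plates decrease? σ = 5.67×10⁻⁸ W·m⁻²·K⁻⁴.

factor ≈ 1.63

Without shield: q₀ = σΔ(T⁴)/(1/ε₁+1/ε₂−1) with denominator 2.350.
With shield the two gaps are in series; the resistances add: (1/ε₁+1/ε_s−1)+(1/ε_s+1/ε₂−1) = 2.195+1.623 = 3.819.
Heat-flux ratio q₀/q = 3.819/2.350.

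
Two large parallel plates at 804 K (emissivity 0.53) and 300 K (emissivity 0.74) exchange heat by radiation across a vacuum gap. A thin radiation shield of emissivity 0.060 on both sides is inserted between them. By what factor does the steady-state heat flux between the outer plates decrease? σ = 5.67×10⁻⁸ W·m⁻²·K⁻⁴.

factor ≈ 15.4

Without shield: q₀ = σΔ(T⁴)/(1/ε₁+1/ε₂−1) with denominator 2.238.
With shield the two gaps are in series; the resistances add: (1/ε₁+1/ε_s−1)+(1/ε_s+1/ε₂−1) = 17.55+17.02 = 34.57.
Heat-flux ratio q₀/q = 34.57/2.238.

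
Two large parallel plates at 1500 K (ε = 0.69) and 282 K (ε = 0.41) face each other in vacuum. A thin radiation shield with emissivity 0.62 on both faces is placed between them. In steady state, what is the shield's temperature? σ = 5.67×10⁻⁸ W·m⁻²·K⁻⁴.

T_s ≈ 1320 K

In steady state the net flux on the hot side equals that on the cold side.
σ(T₁⁴−T_s⁴)/D₁ = σ(T_s⁴−T₂⁴)/D₂, with D₁ = 1/ε₁+1/ε_s−1 = 2.062, D₂ = 1/ε_s+1/ε₂−1 = 3.052.
Solve for T_s⁴: T_s⁴ = (D₂·T₁⁴ + D₁·T₂⁴)/(D₁+D₂) = 3.024×10¹² K⁴.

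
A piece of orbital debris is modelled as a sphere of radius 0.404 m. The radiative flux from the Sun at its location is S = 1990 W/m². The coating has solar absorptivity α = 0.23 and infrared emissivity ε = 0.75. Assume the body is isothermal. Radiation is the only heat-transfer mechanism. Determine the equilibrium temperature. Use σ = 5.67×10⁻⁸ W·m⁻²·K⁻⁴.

At equilibrium, absorbed power = emitted power.
Absorbing cross-section = πr² = 0.5128 m²; emitting surface = 4πr² = 2.051 m² (ratio 4).
αS·A_cross = εσ·A_surf·T⁴  ⇒  T⁴ = αS/(ε·4σ).
T⁴ = 0.230·1990/(0.75·4·5.67×10⁻⁸) = 2.691×10⁹ K⁴.
T = (2.691×10⁹)^(1/4).

T ≈ 228 K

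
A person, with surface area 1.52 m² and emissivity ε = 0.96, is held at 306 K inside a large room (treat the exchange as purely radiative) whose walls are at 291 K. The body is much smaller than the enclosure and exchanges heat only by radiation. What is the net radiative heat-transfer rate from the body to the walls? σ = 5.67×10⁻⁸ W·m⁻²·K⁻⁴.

P_net ≈ 132 W

For a small grey body in a large enclosure: P_net = εσA(T_body⁴ − T_wall⁴).
A = 1.52 m²; T_body⁴ − T_wall⁴ = 8.768×10⁹ − 7.171×10⁹ = 1.597×10⁹ K⁴.
|P_net| = 0.96·5.67×10⁻⁸·1.520·1.597×10⁹.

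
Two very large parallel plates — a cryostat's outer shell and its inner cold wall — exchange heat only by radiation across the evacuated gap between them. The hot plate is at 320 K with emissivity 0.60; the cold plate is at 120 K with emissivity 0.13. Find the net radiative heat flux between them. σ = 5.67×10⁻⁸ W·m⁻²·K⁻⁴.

q ≈ 69.7 W/m²

For two infinite grey parallel plates, q = σ(T₁⁴ − T₂⁴)/(1/ε₁ + 1/ε₂ − 1).
T₁⁴ − T₂⁴ = 1.049×10¹⁰ − 2.074×10⁸ = 1.028×10¹⁰ K⁴.
1/ε₁ + 1/ε₂ − 1 = 1.667 + 7.692 − 1 = 8.359.
q = 5.67×10⁻⁸ × 1.028×10¹⁰ / 8.359.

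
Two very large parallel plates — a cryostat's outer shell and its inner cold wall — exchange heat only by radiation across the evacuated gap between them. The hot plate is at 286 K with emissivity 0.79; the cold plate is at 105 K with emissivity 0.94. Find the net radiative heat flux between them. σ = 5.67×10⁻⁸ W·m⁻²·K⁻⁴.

q ≈ 280 W/m²

For two infinite grey parallel plates, q = σ(T₁⁴ − T₂⁴)/(1/ε₁ + 1/ε₂ − 1).
T₁⁴ − T₂⁴ = 6.691×10⁹ − 1.216×10⁸ = 6.569×10⁹ K⁴.
1/ε₁ + 1/ε₂ − 1 = 1.266 + 1.064 − 1 = 1.330.
q = 5.67×10⁻⁸ × 6.569×10⁹ / 1.330.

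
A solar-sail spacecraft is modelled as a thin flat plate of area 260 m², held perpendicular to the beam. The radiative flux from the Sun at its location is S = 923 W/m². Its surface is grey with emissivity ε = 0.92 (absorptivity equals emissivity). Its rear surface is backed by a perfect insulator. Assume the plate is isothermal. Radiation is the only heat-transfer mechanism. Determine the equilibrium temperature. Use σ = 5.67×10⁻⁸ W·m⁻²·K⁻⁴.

At equilibrium, absorbed power = emitted power.
Absorbing cross-section = A = 260.0 m²; emitting surface = A = 260.0 m² (ratio 1).
εS·A_cross = εσ·A_surf·T⁴  ⇒  T⁴ = S/(1σ)   (ε cancels).
T⁴ = 923/(1·5.67×10⁻⁸) = 1.628×10¹⁰ K⁴.
T = (1.628×10¹⁰)^(1/4).

T ≈ 357 K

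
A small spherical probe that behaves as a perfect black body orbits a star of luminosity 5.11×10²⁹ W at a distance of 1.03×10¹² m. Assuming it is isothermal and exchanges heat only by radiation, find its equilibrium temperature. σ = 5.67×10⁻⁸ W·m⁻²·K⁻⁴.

First find the stellar flux at distance d: S = L/(4πd²) = 5.11×10²⁹/(4π·(1.03×10¹²)²) = 38330 W/m².
For an isothermal sphere, absorbed (1−a)S·πr² = emitted σ·4πr²·T⁴, so T⁴ = (1−a)S/(4σ).
T⁴ = 1.00·38330/(4·5.67×10⁻⁸) = 1.690×10¹¹ K⁴.

T ≈ 641 K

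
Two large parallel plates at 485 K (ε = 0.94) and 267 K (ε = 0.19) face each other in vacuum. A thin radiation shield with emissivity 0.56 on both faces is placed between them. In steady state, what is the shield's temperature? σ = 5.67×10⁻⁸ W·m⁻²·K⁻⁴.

In steady state the net flux on the hot side equals that on the cold side.
σ(T₁⁴−T_s⁴)/D₁ = σ(T_s⁴−T₂⁴)/D₂, with D₁ = 1/ε₁+1/ε_s−1 = 1.850, D₂ = 1/ε_s+1/ε₂−1 = 6.049.
Solve for T_s⁴: T_s⁴ = (D₂·T₁⁴ + D₁·T₂⁴)/(D₁+D₂) = 4.356×10¹⁰ K⁴.

T_s ≈ 457 K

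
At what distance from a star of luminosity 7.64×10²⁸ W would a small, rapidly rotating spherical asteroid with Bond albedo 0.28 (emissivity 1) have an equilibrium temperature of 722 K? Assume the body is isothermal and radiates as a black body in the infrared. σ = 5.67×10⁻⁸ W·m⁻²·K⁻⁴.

d ≈ 2.67×10¹¹ m

For an isothermal black-emitting sphere, (1−a)S·πr² = σ·4πr²·T⁴ ⇒ S = 4σT⁴/(1−a).
S = 4·5.67×10⁻⁸·(722)⁴/0.720 = 85600 W/m².
Flux falls as S = L/(4πd²), so d = √(L/(4πS)) = √(7.64×10²⁸/(4π·85600)).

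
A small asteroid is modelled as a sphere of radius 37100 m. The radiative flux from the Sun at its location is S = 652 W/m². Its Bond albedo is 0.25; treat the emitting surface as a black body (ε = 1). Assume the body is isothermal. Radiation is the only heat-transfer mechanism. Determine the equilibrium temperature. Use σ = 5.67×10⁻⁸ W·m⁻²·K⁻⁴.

T ≈ 215 K

At equilibrium, absorbed power = emitted power.
Absorbing cross-section = πr² = 4.324×10⁹ m²; emitting surface = 4πr² = 1.730×10¹⁰ m² (ratio 4).
(1−a)S·A_cross = εσ·A_surf·T⁴  ⇒  T⁴ = (1−a)S/(4σ).
T⁴ = 0.750·652/(4·5.67×10⁻⁸) = 2.156×10⁹ K⁴.
T = (2.156×10⁹)^(1/4).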